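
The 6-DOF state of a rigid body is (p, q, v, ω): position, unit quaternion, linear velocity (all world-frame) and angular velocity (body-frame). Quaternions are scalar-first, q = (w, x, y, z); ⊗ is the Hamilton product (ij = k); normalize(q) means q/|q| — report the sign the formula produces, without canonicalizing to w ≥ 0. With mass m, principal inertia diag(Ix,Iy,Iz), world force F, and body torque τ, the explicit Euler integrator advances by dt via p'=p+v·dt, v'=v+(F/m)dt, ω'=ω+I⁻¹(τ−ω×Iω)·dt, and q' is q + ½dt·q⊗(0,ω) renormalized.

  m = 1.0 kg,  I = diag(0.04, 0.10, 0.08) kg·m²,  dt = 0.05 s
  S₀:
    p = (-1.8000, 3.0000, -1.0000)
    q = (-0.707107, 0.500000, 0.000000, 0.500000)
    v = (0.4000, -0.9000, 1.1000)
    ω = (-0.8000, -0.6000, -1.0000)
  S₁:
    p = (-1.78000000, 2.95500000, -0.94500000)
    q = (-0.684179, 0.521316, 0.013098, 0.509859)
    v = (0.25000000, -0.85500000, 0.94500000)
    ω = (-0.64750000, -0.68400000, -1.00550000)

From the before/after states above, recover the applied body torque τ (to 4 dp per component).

Δω = ω₁−ω₀ = (0.15250000, -0.08400000, -0.00550000)
I·α + gyro = (0.1100, -0.2000, 0.0200)

τ = (0.1100, -0.2000, 0.0200)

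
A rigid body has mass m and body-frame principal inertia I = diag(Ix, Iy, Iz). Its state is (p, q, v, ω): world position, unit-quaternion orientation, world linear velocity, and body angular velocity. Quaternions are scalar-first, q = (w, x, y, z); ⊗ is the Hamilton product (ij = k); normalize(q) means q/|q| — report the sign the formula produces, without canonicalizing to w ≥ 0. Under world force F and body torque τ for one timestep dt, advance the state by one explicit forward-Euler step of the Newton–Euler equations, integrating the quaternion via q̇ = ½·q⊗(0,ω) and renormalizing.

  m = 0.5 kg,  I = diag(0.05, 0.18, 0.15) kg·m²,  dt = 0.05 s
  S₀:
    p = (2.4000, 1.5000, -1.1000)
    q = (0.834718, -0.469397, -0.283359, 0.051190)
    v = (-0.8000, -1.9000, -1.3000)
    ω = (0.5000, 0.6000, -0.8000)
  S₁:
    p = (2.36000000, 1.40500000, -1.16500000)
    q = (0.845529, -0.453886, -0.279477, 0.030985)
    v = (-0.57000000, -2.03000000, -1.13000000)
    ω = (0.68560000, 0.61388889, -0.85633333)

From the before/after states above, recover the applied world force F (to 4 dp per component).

Δv = v₁−v₀ = (0.23000000, -0.13000000, 0.17000000)
m·(v₁−v₀)/dt = (2.3000, -1.3000, 1.7000)

F = (2.3000, -1.3000, 1.7000)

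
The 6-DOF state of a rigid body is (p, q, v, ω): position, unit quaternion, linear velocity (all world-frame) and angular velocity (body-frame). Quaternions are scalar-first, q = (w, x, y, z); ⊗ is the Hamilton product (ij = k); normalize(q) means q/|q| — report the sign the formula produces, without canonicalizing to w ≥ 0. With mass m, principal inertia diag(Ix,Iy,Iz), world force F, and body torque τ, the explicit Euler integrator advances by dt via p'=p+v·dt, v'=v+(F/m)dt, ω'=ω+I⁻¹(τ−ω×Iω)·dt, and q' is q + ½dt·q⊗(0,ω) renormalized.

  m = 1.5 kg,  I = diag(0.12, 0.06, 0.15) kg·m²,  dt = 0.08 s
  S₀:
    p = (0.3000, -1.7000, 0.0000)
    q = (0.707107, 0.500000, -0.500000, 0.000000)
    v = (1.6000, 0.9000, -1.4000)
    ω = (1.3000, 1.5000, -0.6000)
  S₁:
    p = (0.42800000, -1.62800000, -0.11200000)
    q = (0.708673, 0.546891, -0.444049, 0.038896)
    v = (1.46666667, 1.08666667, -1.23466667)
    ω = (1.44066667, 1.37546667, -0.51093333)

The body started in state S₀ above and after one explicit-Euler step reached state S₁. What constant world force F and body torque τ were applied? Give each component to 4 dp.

F = (-2.5000, 3.5000, 3.1000)
τ = (0.1300, -0.0700, 0.0500)

ω₁ − ω₀ = (0.14066667, -0.12453333, 0.08906667)
applied torque τ = (0.1300, -0.0700, 0.0500)
Δv = v₁−v₀ = (-0.13333333, 0.18666667, 0.16533333)
m·(v₁−v₀)/dt = (-2.5000, 3.5000, 3.1000)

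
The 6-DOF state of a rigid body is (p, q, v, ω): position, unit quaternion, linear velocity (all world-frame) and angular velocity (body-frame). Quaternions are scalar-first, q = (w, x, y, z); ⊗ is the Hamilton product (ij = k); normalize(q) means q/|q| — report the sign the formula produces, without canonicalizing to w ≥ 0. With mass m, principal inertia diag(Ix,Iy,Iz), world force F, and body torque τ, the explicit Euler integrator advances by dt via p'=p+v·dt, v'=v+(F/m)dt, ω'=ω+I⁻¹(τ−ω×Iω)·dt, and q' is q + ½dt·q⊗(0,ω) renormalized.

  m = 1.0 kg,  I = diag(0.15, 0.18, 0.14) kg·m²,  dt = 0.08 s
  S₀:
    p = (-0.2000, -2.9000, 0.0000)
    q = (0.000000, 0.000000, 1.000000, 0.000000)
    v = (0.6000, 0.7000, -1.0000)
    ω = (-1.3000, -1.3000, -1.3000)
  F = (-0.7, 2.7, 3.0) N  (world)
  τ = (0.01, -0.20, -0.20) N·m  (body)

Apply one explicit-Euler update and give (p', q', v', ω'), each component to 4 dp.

p' = (-0.1520, -2.8440, -0.0800)
q' = (0.0518, -0.0518, 0.9960, 0.0518)
v' = (0.5440, 0.9160, -0.7600)
ω' = (-1.2586, -1.3964, -1.4433)

ω×(Iω) gyroscopic = (-0.0676, 0.0169, 0.0507)
(τ − ω×Iω)/I = (0.5173, -1.2050, -1.7907)
new body rate ω' = (-1.2586, -1.3964, -1.4433)
Hamilton product q⊗(0,ω) = (1.3000000, -1.3000000, 0.0000000, 1.3000000)
q' = normalize(q + ½dt·q⊗(0,ω)) = (0.0518, -0.0518, 0.9960, 0.0518)
a = (-0.7000, 2.7000, 3.0000)
new position p' = (-0.1520, -2.8440, -0.0800)
v + (F/m)dt = (0.5440, 0.9160, -0.7600)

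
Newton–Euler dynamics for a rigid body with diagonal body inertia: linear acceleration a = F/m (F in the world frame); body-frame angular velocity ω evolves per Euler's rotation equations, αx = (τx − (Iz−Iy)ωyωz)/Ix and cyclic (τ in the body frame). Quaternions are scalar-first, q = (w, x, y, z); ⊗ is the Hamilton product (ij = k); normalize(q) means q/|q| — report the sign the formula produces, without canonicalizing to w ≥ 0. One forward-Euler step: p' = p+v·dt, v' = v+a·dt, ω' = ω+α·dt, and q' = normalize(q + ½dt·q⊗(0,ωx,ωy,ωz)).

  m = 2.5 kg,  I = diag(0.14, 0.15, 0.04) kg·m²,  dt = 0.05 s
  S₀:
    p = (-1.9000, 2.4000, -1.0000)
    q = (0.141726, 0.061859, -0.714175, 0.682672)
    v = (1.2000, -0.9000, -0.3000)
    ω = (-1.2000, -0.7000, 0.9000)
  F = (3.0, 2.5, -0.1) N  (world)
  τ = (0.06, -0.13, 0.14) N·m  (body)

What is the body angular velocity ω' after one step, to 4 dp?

ω' = (-1.2033, -0.7073, 1.0645)

gyro term ω×Iω = (0.0693, -0.1080, 0.0084)
angular accel α = (-0.0664, -0.1467, 3.2900)
new body rate ω' = (-1.2033, -0.7073, 1.0645)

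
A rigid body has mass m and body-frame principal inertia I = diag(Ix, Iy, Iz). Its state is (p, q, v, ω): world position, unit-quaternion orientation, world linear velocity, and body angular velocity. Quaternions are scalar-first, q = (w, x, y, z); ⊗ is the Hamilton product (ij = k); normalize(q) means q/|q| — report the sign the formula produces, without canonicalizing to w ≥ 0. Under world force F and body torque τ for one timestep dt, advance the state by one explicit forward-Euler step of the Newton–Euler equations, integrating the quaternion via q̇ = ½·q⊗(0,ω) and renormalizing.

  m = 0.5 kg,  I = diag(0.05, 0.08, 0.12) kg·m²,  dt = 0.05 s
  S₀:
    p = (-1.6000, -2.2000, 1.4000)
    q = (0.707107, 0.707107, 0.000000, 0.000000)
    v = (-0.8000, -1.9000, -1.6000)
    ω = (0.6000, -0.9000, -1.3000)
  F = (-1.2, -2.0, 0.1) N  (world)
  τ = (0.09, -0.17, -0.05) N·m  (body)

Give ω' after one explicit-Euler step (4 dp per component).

ω×(Iω) gyroscopic = (0.0468, 0.0546, -0.0162)
(τ − ω×Iω)/I = (0.8640, -2.8075, -0.2817)
new body rate ω' = (0.6432, -1.0404, -1.3141)

ω' = (0.6432, -1.0404, -1.3141)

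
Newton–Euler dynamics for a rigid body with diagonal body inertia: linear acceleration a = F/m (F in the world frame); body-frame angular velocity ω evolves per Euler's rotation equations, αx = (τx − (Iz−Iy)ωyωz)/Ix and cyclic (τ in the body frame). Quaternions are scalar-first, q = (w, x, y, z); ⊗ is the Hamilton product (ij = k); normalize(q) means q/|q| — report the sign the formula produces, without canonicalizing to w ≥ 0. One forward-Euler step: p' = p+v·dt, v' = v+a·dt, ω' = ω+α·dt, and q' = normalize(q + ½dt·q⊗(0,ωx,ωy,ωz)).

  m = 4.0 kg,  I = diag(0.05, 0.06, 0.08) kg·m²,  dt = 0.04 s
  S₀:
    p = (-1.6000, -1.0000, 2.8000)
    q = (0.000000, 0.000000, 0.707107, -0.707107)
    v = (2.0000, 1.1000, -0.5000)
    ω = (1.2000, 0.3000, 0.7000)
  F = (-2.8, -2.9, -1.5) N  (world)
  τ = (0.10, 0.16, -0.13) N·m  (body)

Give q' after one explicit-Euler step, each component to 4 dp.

q' = (0.0057, 0.0141, 0.6899, -0.7238)

q⊗(0,ω) = (0.2828428, 0.7071070, -0.8485284, -0.8485284)
q + ½dt·q⊗(0,ω), renormalized = (0.0057, 0.0141, 0.6899, -0.7238)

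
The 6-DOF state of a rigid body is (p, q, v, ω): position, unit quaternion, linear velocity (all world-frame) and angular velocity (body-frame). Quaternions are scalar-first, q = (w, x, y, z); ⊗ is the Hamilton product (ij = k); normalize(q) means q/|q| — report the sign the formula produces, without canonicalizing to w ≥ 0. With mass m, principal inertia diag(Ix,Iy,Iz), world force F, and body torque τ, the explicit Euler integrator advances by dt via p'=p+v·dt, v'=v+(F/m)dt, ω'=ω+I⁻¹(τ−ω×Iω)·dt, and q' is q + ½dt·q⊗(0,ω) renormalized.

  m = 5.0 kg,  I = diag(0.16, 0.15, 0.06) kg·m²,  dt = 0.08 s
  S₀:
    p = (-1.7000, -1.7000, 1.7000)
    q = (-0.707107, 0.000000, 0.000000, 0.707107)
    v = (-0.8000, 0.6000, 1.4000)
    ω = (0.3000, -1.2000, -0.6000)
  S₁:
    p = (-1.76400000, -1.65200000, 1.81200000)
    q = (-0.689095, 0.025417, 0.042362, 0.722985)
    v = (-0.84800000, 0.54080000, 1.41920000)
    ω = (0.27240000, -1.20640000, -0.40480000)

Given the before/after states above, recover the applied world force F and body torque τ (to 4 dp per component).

Δv = v₁−v₀ = (-0.04800000, -0.05920000, 0.01920000)
m·(v₁−v₀)/dt = (-3.0000, -3.7000, 1.2000)
rate change Δω = (-0.02760000, -0.00640000, 0.19520000)
applied torque τ = (-0.1200, -0.0300, 0.1500)

F = (-3.0000, -3.7000, 1.2000)
τ = (-0.1200, -0.0300, 0.1500)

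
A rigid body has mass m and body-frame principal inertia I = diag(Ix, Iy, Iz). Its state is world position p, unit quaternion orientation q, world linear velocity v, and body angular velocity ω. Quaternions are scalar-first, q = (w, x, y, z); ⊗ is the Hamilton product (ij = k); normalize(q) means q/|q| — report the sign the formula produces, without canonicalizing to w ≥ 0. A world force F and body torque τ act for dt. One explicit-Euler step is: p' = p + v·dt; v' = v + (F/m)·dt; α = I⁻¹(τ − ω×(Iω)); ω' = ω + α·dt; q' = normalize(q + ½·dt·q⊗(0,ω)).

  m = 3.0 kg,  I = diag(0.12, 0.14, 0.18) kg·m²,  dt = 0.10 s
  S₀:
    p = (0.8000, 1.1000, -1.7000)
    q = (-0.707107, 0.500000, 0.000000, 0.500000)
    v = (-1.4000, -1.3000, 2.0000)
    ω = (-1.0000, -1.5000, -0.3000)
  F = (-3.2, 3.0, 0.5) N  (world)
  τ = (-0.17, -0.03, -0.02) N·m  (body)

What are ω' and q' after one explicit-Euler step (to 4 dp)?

gyro term ω×Iω = (0.0180, -0.0180, 0.0300)
α = I⁻¹(τ − ω×Iω) = (-1.5667, -0.0857, -0.2778)
ω' = ω + α·dt = (-1.1567, -1.5086, -0.3278)
2q̇ = q⊗(0,ω) = (0.6500000, 1.4571070, 0.7106605, -0.5378679)
updated quaternion q' = (-0.6718, 0.5705, 0.0354, 0.4711)

ω' = (-1.1567, -1.5086, -0.3278)
q' = (-0.6718, 0.5705, 0.0354, 0.4711)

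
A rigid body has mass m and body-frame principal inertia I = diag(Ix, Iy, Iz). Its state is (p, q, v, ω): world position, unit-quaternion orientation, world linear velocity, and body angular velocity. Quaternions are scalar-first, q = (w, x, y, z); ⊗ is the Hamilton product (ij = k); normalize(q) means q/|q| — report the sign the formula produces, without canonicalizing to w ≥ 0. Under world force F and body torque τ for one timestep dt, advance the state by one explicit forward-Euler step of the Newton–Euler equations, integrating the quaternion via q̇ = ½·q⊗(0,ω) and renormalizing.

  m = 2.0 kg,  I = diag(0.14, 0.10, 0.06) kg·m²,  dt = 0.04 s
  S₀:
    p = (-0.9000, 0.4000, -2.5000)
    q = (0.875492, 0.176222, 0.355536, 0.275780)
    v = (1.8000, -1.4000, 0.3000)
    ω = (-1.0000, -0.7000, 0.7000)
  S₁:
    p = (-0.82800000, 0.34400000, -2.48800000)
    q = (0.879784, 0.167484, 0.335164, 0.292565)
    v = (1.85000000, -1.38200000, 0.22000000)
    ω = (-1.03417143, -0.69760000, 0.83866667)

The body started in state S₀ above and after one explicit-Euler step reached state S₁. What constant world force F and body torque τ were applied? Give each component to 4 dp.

F = (2.5000, 0.9000, -4.0000)
τ = (-0.1000, -0.0500, 0.1800)

ω₁ − ω₀ = (-0.03417143, 0.00240000, 0.13866667)
precession coupling = (0.0196, -0.0560, -0.0280)
τ = I·(Δω/dt) + ω₀×(Iω₀) = (-0.1000, -0.0500, 0.1800)
v₁ − v₀ = (0.05000000, 0.01800000, -0.08000000)
m·(v₁−v₀)/dt = (2.5000, 0.9000, -4.0000)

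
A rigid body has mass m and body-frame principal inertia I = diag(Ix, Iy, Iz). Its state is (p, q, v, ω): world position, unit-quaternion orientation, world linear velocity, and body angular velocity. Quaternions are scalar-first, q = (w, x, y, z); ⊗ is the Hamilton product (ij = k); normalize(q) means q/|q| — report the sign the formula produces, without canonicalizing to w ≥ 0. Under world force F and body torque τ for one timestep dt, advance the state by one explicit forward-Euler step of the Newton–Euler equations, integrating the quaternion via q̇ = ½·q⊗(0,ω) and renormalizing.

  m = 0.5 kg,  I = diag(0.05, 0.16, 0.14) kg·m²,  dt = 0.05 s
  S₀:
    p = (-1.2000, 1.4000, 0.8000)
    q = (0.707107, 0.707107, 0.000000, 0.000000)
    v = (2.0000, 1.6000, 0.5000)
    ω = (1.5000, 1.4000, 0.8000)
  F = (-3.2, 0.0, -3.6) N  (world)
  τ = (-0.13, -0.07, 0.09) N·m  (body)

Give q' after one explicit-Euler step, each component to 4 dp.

2q̇ = q⊗(0,ω) = (-1.0606605, 1.0606605, 0.4242642, 1.5556354)
updated quaternion q' = (0.6796, 0.7325, 0.0106, 0.0388)

q' = (0.6796, 0.7325, 0.0106, 0.0388)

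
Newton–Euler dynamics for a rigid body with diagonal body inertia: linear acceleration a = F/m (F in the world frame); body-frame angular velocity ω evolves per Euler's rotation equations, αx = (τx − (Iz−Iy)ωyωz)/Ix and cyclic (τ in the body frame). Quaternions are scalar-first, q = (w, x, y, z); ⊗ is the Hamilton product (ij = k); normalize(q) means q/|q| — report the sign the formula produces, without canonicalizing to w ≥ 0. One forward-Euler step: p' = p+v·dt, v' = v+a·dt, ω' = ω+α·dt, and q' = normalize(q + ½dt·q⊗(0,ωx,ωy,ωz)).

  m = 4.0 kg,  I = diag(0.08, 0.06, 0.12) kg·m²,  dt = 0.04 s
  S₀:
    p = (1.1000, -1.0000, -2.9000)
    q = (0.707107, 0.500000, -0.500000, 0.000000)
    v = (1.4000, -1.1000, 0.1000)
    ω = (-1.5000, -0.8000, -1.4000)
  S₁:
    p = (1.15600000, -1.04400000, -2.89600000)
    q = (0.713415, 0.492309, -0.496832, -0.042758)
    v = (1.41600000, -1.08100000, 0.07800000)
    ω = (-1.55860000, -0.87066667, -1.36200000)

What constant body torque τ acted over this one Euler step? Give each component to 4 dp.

τ = (-0.0500, -0.1900, 0.0900)

ω₁ − ω₀ = (-0.05860000, -0.07066667, 0.03800000)
gyro term ω₀×Iω₀ = (0.0672, -0.0840, -0.0240)
τ = I·(Δω/dt) + ω₀×(Iω₀) = (-0.0500, -0.1900, 0.0900)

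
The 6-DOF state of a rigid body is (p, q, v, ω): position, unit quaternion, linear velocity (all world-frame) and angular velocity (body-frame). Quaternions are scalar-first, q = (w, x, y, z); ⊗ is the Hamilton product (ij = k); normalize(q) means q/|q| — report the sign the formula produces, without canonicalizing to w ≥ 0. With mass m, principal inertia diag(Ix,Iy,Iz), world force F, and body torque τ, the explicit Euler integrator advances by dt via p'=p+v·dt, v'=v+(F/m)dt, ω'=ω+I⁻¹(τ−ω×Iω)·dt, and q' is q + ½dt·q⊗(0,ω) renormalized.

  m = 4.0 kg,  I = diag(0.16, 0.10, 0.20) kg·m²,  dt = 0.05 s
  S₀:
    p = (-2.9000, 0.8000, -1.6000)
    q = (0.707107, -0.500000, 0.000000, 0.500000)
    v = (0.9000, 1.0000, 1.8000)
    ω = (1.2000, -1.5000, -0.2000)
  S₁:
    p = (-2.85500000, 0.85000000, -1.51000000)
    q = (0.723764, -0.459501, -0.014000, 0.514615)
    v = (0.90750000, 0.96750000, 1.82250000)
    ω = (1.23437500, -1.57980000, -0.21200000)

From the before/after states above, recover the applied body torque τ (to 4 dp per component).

rate change Δω = (0.03437500, -0.07980000, -0.01200000)
I·α + gyro = (0.1400, -0.1500, 0.0600)

τ = (0.1400, -0.1500, 0.0600)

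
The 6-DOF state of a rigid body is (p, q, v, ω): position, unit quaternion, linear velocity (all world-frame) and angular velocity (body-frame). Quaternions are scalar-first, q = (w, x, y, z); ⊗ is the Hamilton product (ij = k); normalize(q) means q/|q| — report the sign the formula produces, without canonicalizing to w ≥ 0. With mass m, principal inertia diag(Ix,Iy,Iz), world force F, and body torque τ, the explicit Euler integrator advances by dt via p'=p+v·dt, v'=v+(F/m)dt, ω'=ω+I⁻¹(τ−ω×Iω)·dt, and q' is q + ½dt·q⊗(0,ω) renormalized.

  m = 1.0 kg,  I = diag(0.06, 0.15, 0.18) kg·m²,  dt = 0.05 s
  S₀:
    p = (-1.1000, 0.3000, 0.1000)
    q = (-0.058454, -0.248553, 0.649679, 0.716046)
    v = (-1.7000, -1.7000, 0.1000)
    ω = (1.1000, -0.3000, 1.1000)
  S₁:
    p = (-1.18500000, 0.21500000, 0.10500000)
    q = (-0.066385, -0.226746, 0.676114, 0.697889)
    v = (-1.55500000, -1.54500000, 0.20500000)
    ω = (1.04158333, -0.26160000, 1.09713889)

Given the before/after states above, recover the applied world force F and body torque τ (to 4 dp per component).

Δv = v₁−v₀ = (0.14500000, 0.15500000, 0.10500000)
m·(v₁−v₀)/dt = (2.9000, 3.1000, 2.1000)
Δω = ω₁−ω₀ = (-0.05841667, 0.03840000, -0.00286111)
precession coupling = (-0.0099, -0.1452, -0.0297)
I·α + gyro = (-0.0800, -0.0300, -0.0400)

F = (2.9000, 3.1000, 2.1000)
τ = (-0.0800, -0.0300, -0.0400)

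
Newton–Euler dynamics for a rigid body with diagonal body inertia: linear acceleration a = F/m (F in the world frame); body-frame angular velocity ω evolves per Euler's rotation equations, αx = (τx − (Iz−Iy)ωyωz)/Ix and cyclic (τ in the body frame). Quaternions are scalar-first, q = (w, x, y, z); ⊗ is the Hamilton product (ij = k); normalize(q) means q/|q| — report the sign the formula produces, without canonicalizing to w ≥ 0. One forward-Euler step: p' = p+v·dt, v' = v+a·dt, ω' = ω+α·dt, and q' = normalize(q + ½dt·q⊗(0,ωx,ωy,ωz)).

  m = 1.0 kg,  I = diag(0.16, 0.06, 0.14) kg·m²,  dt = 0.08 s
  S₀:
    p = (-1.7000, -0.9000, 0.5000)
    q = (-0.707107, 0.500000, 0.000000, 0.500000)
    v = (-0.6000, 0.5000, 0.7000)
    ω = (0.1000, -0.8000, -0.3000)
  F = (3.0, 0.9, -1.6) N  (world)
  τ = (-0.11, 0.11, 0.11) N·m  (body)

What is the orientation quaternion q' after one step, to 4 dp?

q' = (-0.7027, 0.5129, 0.0306, 0.4922)

q⊗(0,ω) = (0.1000000, 0.3292893, 0.7656856, -0.1878679)
q' = normalize(q + ½dt·q⊗(0,ω)) = (-0.7027, 0.5129, 0.0306, 0.4922)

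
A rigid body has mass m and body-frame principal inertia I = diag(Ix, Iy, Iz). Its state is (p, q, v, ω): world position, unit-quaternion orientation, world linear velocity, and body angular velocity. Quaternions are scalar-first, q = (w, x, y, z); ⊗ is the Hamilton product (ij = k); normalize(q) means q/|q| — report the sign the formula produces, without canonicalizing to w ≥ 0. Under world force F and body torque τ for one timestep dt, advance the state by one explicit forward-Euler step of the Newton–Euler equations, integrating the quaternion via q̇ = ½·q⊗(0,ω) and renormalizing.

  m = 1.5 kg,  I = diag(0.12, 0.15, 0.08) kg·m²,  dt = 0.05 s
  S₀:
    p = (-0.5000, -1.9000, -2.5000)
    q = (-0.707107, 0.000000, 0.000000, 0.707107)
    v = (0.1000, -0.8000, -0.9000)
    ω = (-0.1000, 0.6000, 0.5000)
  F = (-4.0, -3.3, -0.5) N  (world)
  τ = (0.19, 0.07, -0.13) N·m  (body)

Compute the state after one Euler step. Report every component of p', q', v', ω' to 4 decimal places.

precession coupling ω×(Iω) = (-0.0210, -0.0020, -0.0018)
α = I⁻¹(τ − ω×Iω) = (1.7583, 0.4800, -1.6025)
ω' = ω + α·dt = (-0.0121, 0.6240, 0.4199)
Hamilton product q⊗(0,ω) = (-0.3535535, -0.3535535, -0.4949749, -0.3535535)
q' = normalize(q + ½dt·q⊗(0,ω)) = (-0.7158, -0.0088, -0.0124, 0.6981)
a = F/m = (-2.6667, -2.2000, -0.3333)
p' = p + v·dt = (-0.4950, -1.9400, -2.5450)
v + (F/m)dt = (-0.0333, -0.9100, -0.9167)

p' = (-0.4950, -1.9400, -2.5450)
q' = (-0.7158, -0.0088, -0.0124, 0.6981)
v' = (-0.0333, -0.9100, -0.9167)
ω' = (-0.0121, 0.6240, 0.4199)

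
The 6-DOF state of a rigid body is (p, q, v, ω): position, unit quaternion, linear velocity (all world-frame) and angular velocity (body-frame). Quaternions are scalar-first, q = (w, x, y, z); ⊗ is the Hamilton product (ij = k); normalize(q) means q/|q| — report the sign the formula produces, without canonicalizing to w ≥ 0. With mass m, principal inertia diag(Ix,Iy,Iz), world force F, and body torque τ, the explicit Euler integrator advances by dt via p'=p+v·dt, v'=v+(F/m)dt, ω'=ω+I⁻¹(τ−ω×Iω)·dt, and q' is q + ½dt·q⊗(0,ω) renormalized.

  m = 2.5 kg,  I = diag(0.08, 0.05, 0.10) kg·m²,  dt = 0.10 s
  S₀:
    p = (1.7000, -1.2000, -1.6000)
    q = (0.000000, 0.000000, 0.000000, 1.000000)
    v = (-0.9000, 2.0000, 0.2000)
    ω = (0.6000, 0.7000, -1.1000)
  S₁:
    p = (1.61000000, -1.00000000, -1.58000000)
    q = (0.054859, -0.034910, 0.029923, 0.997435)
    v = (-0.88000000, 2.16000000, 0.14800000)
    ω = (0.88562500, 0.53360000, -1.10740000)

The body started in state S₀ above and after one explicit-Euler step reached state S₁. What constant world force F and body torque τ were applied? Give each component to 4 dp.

F = (0.5000, 4.0000, -1.3000)
τ = (0.1900, -0.0700, -0.0200)

ω₁ − ω₀ = (0.28562500, -0.16640000, -0.00740000)
I·α + gyro = (0.1900, -0.0700, -0.0200)
velocity change Δv = (0.02000000, 0.16000000, -0.05200000)
applied force F = (0.5000, 4.0000, -1.3000)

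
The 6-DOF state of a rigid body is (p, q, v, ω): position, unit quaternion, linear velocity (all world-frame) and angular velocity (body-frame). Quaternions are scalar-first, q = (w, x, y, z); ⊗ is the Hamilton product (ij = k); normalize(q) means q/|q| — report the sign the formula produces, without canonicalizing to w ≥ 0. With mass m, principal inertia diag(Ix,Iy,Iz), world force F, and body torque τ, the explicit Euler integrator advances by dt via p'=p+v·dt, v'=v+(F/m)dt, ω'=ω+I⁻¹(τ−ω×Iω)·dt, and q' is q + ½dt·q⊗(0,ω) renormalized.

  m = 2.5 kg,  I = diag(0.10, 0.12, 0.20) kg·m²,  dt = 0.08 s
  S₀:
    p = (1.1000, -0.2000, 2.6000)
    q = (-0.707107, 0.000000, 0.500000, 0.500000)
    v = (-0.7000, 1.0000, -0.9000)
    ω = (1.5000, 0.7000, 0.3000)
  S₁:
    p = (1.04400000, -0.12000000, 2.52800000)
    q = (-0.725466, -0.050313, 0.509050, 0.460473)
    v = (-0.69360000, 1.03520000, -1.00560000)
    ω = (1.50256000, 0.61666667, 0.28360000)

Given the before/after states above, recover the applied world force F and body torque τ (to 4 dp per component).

F = (0.2000, 1.1000, -3.3000)
τ = (0.0200, -0.1700, -0.0200)

velocity change Δv = (0.00640000, 0.03520000, -0.10560000)
F = m·Δv/dt = (0.2000, 1.1000, -3.3000)
rate change Δω = (0.00256000, -0.08333333, -0.01640000)
gyro term ω₀×Iω₀ = (0.0168, -0.0450, 0.0210)
τ = I·(Δω/dt) + ω₀×(Iω₀) = (0.0200, -0.1700, -0.0200)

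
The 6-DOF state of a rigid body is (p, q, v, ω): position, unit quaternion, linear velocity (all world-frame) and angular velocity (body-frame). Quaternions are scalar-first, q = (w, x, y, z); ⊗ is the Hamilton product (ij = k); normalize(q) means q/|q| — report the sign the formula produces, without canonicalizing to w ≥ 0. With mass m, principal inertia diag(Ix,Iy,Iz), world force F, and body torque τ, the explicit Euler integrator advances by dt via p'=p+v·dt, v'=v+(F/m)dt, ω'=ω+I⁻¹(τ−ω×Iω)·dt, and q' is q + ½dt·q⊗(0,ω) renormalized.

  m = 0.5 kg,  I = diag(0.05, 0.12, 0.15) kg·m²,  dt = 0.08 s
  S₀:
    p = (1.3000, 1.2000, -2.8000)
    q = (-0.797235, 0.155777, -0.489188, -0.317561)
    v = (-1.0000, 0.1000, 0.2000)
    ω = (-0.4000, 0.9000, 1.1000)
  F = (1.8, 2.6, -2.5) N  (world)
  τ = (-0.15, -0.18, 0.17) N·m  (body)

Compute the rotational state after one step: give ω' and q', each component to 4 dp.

ω' = (-0.6875, 0.7507, 1.2041)
q' = (-0.7618, 0.1582, -0.5188, -0.3542)

precession coupling ω×(Iω) = (0.0297, 0.0440, -0.0252)
angular accel α = (-3.5940, -1.8667, 1.3013)
new body rate ω' = (-0.6875, 0.7507, 1.2041)
q⊗(0,ω) = (0.8518971, 0.0665921, -0.7618418, -0.9324344)
q' = normalize(q + ½dt·q⊗(0,ω)) = (-0.7618, 0.1582, -0.5188, -0.3542)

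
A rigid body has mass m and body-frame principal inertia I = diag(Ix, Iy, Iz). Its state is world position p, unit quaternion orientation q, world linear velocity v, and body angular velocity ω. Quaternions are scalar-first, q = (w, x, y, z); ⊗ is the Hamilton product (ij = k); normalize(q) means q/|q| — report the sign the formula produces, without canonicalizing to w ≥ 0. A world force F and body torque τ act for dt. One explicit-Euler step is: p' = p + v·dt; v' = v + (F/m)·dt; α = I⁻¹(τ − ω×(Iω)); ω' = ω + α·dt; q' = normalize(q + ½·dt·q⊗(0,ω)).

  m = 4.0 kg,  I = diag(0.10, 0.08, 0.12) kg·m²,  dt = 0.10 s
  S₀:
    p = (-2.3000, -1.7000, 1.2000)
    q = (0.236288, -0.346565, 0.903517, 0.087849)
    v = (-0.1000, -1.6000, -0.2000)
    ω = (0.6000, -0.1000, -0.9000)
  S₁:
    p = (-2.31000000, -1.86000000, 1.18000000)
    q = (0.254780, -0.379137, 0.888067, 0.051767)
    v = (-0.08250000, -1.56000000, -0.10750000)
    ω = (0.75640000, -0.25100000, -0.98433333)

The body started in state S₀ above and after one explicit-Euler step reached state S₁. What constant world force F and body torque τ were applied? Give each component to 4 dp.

F = (0.7000, 1.6000, 3.7000)
τ = (0.1600, -0.1100, -0.1000)

Δv = v₁−v₀ = (0.01750000, 0.04000000, 0.09250000)
m·(v₁−v₀)/dt = (0.7000, 1.6000, 3.7000)
rate change Δω = (0.15640000, -0.15100000, -0.08433333)
applied torque τ = (0.1600, -0.1100, -0.1000)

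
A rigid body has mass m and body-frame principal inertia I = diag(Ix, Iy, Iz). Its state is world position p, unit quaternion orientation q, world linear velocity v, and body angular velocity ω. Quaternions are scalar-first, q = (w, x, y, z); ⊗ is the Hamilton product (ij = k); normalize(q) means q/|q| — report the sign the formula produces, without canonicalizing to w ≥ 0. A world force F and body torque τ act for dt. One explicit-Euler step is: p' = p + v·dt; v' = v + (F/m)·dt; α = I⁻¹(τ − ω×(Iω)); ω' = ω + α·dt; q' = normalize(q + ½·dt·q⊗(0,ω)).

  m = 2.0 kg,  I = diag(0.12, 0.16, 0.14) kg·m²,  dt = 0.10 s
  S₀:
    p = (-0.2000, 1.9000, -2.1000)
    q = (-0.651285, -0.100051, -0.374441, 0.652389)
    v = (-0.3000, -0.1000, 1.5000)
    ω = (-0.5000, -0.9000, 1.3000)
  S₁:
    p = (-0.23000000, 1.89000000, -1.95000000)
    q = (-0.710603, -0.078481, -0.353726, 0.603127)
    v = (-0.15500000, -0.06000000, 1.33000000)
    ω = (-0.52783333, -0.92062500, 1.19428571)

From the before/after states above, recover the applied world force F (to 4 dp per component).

F = (2.9000, 0.8000, -3.4000)

velocity change Δv = (0.14500000, 0.04000000, -0.17000000)
F = m·Δv/dt = (2.9000, 0.8000, -3.4000)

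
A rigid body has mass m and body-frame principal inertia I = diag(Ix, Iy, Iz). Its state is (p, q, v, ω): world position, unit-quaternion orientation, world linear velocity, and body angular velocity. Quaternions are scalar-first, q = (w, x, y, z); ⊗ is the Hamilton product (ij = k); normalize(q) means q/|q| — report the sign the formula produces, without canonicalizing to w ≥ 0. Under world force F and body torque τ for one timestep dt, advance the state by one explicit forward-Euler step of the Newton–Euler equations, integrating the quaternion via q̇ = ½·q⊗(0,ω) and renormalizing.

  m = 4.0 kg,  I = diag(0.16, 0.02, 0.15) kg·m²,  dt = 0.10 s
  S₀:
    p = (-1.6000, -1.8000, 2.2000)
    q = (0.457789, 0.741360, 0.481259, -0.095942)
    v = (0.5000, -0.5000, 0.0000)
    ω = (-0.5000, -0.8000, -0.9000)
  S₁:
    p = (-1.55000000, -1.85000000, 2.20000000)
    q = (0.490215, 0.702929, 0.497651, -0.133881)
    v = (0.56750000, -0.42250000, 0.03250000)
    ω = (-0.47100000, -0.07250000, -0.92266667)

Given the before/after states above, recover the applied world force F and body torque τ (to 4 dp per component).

F = (2.7000, 3.1000, 1.3000)
τ = (0.1400, 0.1500, -0.0900)

Δv = v₁−v₀ = (0.06750000, 0.07750000, 0.03250000)
F = m·Δv/dt = (2.7000, 3.1000, 1.3000)
rate change Δω = (0.02900000, 0.72750000, -0.02266667)
gyro term ω₀×Iω₀ = (0.0936, 0.0045, -0.0560)
applied torque τ = (0.1400, 0.1500, -0.0900)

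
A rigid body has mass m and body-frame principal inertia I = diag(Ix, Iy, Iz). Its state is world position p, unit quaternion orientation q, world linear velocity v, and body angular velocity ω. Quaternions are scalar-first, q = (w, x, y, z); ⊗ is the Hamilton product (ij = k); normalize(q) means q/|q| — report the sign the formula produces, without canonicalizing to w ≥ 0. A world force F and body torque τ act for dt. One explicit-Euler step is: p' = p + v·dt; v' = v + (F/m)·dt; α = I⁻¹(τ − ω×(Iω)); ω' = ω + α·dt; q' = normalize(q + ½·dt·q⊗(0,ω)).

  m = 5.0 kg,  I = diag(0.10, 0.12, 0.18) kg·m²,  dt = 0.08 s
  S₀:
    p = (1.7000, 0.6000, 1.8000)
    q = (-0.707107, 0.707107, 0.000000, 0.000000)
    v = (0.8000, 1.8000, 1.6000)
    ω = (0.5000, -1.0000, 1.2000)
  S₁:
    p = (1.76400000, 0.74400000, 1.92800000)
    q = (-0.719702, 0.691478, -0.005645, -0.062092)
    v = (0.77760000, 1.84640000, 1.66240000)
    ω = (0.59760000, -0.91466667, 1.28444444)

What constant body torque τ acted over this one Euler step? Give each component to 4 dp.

τ = (0.0500, 0.0800, 0.1800)

ω₁ − ω₀ = (0.09760000, 0.08533333, 0.08444444)
precession coupling = (-0.0720, -0.0480, -0.0100)
τ = I·(Δω/dt) + ω₀×(Iω₀) = (0.0500, 0.0800, 0.1800)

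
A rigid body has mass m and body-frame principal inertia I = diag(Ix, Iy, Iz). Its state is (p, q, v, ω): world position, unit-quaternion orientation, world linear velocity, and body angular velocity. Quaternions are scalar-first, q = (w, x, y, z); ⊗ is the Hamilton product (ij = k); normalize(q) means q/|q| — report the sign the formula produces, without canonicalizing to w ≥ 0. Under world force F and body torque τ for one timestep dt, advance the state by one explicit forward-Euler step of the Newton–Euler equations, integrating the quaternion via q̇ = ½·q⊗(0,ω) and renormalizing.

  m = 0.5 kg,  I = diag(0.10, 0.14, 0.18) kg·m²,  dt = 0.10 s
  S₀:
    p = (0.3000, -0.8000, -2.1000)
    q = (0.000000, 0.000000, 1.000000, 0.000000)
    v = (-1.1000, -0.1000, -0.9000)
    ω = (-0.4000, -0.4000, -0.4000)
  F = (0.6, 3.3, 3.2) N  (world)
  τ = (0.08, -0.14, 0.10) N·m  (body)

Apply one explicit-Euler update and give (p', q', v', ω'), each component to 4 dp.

linear accel F/m = (1.2000, 6.6000, 6.4000)
p + v·dt = (0.1900, -0.8100, -2.1900)
v + (F/m)dt = (-0.9800, 0.5600, -0.2600)
angular accel α = (0.7360, -0.9086, 0.5200)
ω + α·dt = (-0.3264, -0.4909, -0.3480)
Hamilton product q⊗(0,ω) = (0.4000000, -0.4000000, 0.0000000, 0.4000000)
q + ½dt·q⊗(0,ω), renormalized = (0.0200, -0.0200, 0.9994, 0.0200)

p' = (0.1900, -0.8100, -2.1900)
q' = (0.0200, -0.0200, 0.9994, 0.0200)
v' = (-0.9800, 0.5600, -0.2600)
ω' = (-0.3264, -0.4909, -0.3480)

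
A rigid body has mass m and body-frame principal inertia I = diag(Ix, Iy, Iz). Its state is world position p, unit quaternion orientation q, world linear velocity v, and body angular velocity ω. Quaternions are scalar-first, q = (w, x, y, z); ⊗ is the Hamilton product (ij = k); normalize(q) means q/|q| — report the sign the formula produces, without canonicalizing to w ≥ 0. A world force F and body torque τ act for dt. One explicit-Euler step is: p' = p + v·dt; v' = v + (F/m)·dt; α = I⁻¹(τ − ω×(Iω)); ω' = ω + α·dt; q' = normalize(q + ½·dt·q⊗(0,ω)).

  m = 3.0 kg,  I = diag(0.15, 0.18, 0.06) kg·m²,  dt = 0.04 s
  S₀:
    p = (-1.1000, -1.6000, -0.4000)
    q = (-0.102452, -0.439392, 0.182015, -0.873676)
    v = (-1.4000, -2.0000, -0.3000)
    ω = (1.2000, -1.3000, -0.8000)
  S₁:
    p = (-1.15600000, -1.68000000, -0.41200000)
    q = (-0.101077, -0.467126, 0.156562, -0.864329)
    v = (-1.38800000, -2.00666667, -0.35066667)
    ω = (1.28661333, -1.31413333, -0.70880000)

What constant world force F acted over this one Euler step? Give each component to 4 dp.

F = (0.9000, -0.5000, -3.8000)

Δv = v₁−v₀ = (0.01200000, -0.00666667, -0.05066667)
F = m·Δv/dt = (0.9000, -0.5000, -3.8000)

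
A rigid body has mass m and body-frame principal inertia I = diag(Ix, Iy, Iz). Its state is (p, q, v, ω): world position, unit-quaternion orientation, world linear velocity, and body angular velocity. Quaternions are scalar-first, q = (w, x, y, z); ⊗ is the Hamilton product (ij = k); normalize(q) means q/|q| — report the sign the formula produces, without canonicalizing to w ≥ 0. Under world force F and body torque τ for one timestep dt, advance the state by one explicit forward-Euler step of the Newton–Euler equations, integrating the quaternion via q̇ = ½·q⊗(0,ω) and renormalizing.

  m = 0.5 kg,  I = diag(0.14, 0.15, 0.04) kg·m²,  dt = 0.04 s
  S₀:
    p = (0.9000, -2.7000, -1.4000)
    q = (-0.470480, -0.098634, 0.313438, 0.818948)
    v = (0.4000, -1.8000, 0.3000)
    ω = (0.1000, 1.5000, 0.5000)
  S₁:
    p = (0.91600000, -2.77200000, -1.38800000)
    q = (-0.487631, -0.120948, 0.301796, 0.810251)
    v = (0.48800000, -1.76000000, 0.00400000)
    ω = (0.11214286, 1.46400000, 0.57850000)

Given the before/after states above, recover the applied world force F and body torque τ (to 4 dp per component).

ω₁ − ω₀ = (0.01214286, -0.03600000, 0.07850000)
ω₀×(Iω₀) = (-0.0825, 0.0050, 0.0015)
applied torque τ = (-0.0400, -0.1300, 0.0800)
v₁ − v₀ = (0.08800000, 0.04000000, -0.29600000)
F = m·Δv/dt = (1.1000, 0.5000, -3.7000)

F = (1.1000, 0.5000, -3.7000)
τ = (-0.0400, -0.1300, 0.0800)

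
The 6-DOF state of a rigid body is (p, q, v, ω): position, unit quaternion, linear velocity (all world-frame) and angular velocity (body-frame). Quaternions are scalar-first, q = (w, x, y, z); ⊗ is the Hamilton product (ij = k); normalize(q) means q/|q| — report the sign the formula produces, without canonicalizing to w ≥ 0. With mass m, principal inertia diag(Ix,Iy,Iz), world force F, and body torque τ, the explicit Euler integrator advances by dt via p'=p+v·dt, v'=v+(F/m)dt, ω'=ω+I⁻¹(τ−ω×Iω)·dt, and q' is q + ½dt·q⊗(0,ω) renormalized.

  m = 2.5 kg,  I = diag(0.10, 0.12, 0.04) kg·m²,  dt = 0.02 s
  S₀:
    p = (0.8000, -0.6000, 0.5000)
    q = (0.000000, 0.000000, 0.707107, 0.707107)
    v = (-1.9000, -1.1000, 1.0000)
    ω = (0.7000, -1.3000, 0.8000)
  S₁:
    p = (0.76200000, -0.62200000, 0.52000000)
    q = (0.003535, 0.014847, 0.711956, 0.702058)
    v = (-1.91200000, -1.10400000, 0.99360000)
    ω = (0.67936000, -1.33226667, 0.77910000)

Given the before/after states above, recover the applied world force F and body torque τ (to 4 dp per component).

F = (-1.5000, -0.5000, -0.8000)
τ = (-0.0200, -0.1600, -0.0600)

ω₁ − ω₀ = (-0.02064000, -0.03226667, -0.02090000)
I·α + gyro = (-0.0200, -0.1600, -0.0600)
velocity change Δv = (-0.01200000, -0.00400000, -0.00640000)
m·(v₁−v₀)/dt = (-1.5000, -0.5000, -0.8000)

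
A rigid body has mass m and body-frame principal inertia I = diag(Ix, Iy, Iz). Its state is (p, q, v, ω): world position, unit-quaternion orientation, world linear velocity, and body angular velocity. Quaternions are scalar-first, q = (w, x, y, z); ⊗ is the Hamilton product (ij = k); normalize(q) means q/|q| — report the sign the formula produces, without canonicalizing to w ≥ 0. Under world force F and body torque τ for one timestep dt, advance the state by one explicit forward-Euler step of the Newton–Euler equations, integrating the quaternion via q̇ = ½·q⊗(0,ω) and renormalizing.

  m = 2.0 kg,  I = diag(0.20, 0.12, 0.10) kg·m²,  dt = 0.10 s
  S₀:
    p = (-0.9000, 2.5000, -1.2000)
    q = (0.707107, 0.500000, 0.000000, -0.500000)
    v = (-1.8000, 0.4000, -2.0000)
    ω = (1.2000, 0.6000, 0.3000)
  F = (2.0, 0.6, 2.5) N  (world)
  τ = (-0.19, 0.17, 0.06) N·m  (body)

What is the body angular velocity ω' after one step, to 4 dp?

ω' = (1.1068, 0.7117, 0.4176)

precession coupling ω×(Iω) = (-0.0036, 0.0360, -0.0576)
(τ − ω×Iω)/I = (-0.9320, 1.1167, 1.1760)
new body rate ω' = (1.1068, 0.7117, 0.4176)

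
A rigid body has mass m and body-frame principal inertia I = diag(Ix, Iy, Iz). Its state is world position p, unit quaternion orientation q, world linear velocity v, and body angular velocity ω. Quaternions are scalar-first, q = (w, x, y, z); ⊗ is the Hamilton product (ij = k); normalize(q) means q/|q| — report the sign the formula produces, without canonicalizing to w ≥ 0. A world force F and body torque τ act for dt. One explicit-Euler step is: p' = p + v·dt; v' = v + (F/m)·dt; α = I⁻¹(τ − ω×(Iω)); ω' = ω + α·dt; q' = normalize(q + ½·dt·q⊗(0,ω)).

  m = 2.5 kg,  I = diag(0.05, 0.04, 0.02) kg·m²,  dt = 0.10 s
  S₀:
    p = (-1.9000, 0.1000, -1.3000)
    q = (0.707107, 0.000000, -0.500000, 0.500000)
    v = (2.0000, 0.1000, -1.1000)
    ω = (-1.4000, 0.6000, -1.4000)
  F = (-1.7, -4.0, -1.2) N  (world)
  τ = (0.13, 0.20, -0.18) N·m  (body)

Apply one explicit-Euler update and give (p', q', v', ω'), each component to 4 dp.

linear accel F/m = (-0.6800, -1.6000, -0.4800)
p' = p + v·dt = (-1.7000, 0.1100, -1.4100)
new velocity v' = (1.9320, -0.0600, -1.1480)
(τ − ω×Iω)/I = (2.2640, 3.5300, -9.4200)
ω + α·dt = (-1.1736, 0.9530, -2.3420)
Hamilton product q⊗(0,ω) = (1.0000000, -0.5899498, -0.2757358, -1.6899498)
q' = normalize(q + ½dt·q⊗(0,ω)) = (0.7531, -0.0293, -0.5111, 0.4133)

p' = (-1.7000, 0.1100, -1.4100)
q' = (0.7531, -0.0293, -0.5111, 0.4133)
v' = (1.9320, -0.0600, -1.1480)
ω' = (-1.1736, 0.9530, -2.3420)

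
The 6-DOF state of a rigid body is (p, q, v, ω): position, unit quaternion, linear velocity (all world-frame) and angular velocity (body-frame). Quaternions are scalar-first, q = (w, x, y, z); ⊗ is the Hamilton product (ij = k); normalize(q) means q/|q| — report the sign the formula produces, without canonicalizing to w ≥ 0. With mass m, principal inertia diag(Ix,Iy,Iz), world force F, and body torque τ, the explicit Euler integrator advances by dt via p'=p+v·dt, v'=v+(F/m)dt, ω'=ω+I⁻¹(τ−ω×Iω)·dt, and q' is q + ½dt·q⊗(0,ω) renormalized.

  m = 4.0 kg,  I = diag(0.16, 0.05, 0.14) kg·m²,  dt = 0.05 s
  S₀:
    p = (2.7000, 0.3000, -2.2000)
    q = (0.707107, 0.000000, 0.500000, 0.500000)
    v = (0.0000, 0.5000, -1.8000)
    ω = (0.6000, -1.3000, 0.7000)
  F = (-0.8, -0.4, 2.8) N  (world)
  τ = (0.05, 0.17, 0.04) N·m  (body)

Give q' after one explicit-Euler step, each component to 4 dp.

2q̇ = q⊗(0,ω) = (0.3000000, 1.4242642, -0.6192391, 0.1949749)
updated quaternion q' = (0.7140, 0.0356, 0.4841, 0.5045)

q' = (0.7140, 0.0356, 0.4841, 0.5045)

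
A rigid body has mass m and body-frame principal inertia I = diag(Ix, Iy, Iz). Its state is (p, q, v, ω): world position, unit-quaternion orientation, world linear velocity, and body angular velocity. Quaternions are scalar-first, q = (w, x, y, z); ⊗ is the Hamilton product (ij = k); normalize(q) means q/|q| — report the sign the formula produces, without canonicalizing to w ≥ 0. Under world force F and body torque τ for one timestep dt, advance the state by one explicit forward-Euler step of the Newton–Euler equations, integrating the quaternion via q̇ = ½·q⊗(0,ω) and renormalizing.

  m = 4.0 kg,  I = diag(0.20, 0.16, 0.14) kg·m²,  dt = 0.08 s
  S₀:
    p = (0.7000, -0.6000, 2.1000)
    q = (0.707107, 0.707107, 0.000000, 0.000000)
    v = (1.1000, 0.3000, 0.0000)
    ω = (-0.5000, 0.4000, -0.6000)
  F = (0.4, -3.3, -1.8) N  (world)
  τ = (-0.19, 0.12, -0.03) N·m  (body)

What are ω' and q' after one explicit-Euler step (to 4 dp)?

angular accel α = (-0.9740, 0.6375, -0.2714)
ω + α·dt = (-0.5779, 0.4510, -0.6217)
Hamilton product q⊗(0,ω) = (0.3535535, -0.3535535, 0.7071070, -0.1414214)
updated quaternion q' = (0.7208, 0.6925, 0.0283, -0.0057)

ω' = (-0.5779, 0.4510, -0.6217)
q' = (0.7208, 0.6925, 0.0283, -0.0057)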